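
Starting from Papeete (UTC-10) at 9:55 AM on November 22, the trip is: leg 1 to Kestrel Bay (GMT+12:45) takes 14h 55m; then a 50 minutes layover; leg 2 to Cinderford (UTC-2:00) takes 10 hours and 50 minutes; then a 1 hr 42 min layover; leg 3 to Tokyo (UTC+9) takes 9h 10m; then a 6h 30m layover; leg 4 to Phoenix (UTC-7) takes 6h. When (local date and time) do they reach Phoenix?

2:52 PM on Nov 24

Convert departure to UTC: 9:55 AM + 10:00 = 7:55 PM UTC on Nov 22.
Add 14 hours 55 minutes leg 1 → 10:50 AM UTC (Nov 23).
Add 50 minutes layover in Kestrel Bay → 11:40 AM UTC.
Add 10 hours and 50 minutes leg 2 → 10:30 PM UTC.
Add 1 hour 42 minutes layover in Cinderford → 12:12 AM UTC (Nov 24).
Add 9 hours 10 minutes leg 3 → 9:22 AM UTC.
Add 6 hours 30 minutes layover in Tokyo → 3:52 PM UTC.
Add 6 hours leg 4 → 9:52 PM UTC.
Phoenix is UTC−7:00, so local arrival = 9:52 PM − 7:00 = 2:52 PM on Nov 24.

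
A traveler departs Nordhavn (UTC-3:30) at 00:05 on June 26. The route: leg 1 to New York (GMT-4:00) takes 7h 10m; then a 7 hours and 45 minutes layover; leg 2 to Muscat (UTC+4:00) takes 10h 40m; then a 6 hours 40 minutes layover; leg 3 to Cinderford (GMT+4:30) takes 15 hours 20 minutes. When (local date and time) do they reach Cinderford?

Convert departure to UTC: 00:05 + 3:30 = 03:35 UTC on Jun 26.
Add 7 hours and 10 minutes leg 1 → 10:45 UTC.
Add 7 hours and 45 minutes layover in New York → 18:30 UTC.
Add 10 hours and 40 minutes leg 2 → 05:10 UTC (Jun 27).
Add 6 hours and 40 minutes layover in Muscat → 11:50 UTC.
Add 15 hours 20 minutes leg 3 → 03:10 UTC (Jun 28).
Cinderford is UTC+4:30, so local arrival = 03:10 + 4:30 = 07:40 on Jun 28.

07:40 on June 28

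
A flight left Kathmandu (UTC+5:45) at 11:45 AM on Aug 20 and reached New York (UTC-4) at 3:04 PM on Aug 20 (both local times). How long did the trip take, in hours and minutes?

13 hours 4 minutes

New York is 9:45 behind Kathmandu.
Clock-face elapsed time (ignoring zones) is 3 hours 19 minutes.
Actual elapsed = 3 hours 19 minutes + 9:45 = 13 hours 4 minutes.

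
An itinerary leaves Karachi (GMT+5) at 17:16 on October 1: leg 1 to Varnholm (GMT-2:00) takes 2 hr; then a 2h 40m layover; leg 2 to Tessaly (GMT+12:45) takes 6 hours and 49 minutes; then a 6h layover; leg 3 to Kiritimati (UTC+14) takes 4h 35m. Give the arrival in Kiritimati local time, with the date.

Convert departure to UTC: 17:16 − 5:00 = 12:16 UTC on Oct 1.
Add 2 hours leg 1 → 14:16 UTC.
Add 2 hours 40 minutes layover in Varnholm → 16:56 UTC.
Add 6 hours 49 minutes leg 2 → 23:45 UTC.
Add 6 hours layover in Tessaly → 05:45 UTC (Oct 2).
Add 4 hours 35 minutes leg 3 → 10:20 UTC.
Kiritimati is UTC+14:00, so local arrival = 10:20 + 14:00 = 00:20 on Oct 3.

00:20 on October 3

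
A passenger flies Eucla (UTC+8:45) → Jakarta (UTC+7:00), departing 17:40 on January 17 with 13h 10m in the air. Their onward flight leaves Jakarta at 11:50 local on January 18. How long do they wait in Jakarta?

Convert departure to UTC: 17:40 − 8:45 = 08:55 UTC on Jan 17.
Add 13 hours and 10 minutes flight time → 22:05 UTC.
Jakarta is UTC+7:00, so local arrival = 22:05 + 7:00 = 05:05 on Jan 18.
Layover = 11:50 − 05:05 = 6 hours 45 minutes.

6 hours 45 minutes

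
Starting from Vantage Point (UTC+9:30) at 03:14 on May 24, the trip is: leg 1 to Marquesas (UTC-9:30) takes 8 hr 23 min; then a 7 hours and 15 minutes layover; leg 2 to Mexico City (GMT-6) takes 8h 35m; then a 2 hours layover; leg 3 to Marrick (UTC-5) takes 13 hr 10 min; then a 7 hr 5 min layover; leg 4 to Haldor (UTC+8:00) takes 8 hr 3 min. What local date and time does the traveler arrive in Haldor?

08:15 on May 26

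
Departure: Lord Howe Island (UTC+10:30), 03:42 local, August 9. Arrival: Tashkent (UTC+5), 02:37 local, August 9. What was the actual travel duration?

Departure in UTC: 03:42 − 10:30 = 17:12 on Aug 8.
Arrival in UTC: 02:37 − 5:00 = 21:37 on Aug 8.
Elapsed = 21:37 − 17:12 = 4 hours 25 minutes.

4 hours 25 minutes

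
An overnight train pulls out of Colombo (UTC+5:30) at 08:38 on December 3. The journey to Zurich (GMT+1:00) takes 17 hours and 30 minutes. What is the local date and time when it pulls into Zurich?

Zurich is 4:30 behind Colombo.
After 17 hours 30 minutes it is 02:08 (Dec 4) in Colombo.
Shift by the zone difference: 02:08 − 4:30 = 21:38 on Dec 3 in Zurich.

21:38 on December 3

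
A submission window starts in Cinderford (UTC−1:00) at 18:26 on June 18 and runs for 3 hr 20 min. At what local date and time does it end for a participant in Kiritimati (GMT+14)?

12:46 on Jun 19

Convert start to UTC: 18:26 + 1:00 = 19:26 UTC on Jun 18.
Add 3 hours 20 minutes duration → 22:46 UTC.
Kiritimati is UTC+14:00, so local end time = 22:46 + 14:00 = 12:46 on Jun 19.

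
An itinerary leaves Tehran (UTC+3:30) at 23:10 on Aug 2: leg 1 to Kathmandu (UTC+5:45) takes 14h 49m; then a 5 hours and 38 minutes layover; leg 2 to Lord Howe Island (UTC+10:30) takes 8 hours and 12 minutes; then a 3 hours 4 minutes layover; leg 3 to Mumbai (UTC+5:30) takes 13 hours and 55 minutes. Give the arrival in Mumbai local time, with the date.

22:48 on August 4

Convert departure to UTC: 23:10 − 3:30 = 19:40 UTC on Aug 2.
Add 14 hours 49 minutes leg 1 → 10:29 UTC (Aug 3).
Add 5 hours 38 minutes layover in Kathmandu → 16:07 UTC.
Add 8 hours and 12 minutes leg 2 → 00:19 UTC (Aug 4).
Add 3 hours and 4 minutes layover in Lord Howe Island → 03:23 UTC.
Add 13 hours and 55 minutes leg 3 → 17:18 UTC.
Mumbai is UTC+5:30, so local arrival = 17:18 + 5:30 = 22:48 on Aug 4.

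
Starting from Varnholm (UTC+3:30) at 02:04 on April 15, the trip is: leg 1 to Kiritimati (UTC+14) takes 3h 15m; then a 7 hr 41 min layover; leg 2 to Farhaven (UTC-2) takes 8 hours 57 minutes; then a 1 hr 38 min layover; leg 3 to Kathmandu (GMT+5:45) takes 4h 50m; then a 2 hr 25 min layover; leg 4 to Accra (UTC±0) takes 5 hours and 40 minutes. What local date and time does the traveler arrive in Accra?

Convert departure to UTC: 02:04 − 3:30 = 22:34 UTC on Apr 14.
Add 3 hours 15 minutes leg 1 → 01:49 UTC (Apr 15).
Add 7 hours 41 minutes layover in Kiritimati → 09:30 UTC.
Add 8 hours and 57 minutes leg 2 → 18:27 UTC.
Add 1 hour and 38 minutes layover in Farhaven → 20:05 UTC.
Add 4 hours and 50 minutes leg 3 → 00:55 UTC (Apr 16).
Add 2 hours and 25 minutes layover in Kathmandu → 03:20 UTC.
Add 5 hours 40 minutes leg 4 → 09:00 UTC.
Accra is UTC+0, so local arrival is the same: 09:00 on Apr 16.

09:00 on April 16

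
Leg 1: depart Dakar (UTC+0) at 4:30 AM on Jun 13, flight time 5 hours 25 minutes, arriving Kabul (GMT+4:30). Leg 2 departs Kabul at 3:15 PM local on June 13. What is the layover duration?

50 minutes

Dakar is at UTC+0, so departure is already 4:30 AM UTC on Jun 13.
Add 5 hours and 25 minutes flight time → 9:55 AM UTC.
Kabul is UTC+4:30, so local arrival = 9:55 AM + 4:30 = 2:25 PM on Jun 13.
Layover = 3:15 PM − 2:25 PM = 50 minutes.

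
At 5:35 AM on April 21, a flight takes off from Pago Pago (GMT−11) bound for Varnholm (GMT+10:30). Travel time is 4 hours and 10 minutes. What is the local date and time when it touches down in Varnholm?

7:15 AM on April 22

Convert departure to UTC: 5:35 AM + 11:00 = 4:35 PM UTC on Apr 21.
Add 4 hours 10 minutes travel time → 8:45 PM UTC.
Varnholm is UTC+10:30, so local arrival = 8:45 PM + 10:30 = 7:15 AM on Apr 22.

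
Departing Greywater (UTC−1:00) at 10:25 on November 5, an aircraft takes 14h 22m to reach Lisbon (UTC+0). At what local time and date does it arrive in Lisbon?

01:47 on Nov 6

Convert departure to UTC: 10:25 + 1:00 = 11:25 UTC on Nov 5.
Add 14 hours 22 minutes travel time → 01:47 UTC (Nov 6).
Lisbon is UTC+0, so local arrival is the same: 01:47 on Nov 6.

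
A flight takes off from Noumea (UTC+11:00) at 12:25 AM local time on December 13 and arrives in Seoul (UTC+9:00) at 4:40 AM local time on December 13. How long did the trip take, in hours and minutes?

6 hours 15 minutes

Departure in UTC: 12:25 AM − 11:00 = 1:25 PM on Dec 12.
Arrival in UTC: 4:40 AM − 9:00 = 7:40 PM on Dec 12.
Elapsed = 7:40 PM − 1:25 PM = 6 hours 15 minutes.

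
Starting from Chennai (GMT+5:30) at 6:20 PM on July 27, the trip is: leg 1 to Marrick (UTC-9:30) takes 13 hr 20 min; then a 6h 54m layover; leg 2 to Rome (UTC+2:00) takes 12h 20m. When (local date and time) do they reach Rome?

11:24 PM on July 28

Convert departure to UTC: 6:20 PM − 5:30 = 12:50 PM UTC on Jul 27.
Add 13 hours and 20 minutes leg 1 → 2:10 AM UTC (Jul 28).
Add 6 hours 54 minutes layover in Marrick → 9:04 AM UTC.
Add 12 hours and 20 minutes leg 2 → 9:24 PM UTC.
Rome is UTC+2:00, so local arrival = 9:24 PM + 2:00 = 11:24 PM on Jul 28.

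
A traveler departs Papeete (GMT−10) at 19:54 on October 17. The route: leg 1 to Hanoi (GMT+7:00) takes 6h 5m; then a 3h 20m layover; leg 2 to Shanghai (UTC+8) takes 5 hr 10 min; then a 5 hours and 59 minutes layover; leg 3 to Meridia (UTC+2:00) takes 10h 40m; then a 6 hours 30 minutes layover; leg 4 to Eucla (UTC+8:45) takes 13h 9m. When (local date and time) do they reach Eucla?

Convert departure to UTC: 19:54 + 10:00 = 05:54 UTC on Oct 18.
Add 6 hours 5 minutes leg 1 → 11:59 UTC.
Add 3 hours 20 minutes layover in Hanoi → 15:19 UTC.
Add 5 hours and 10 minutes leg 2 → 20:29 UTC.
Add 5 hours and 59 minutes layover in Shanghai → 02:28 UTC (Oct 19).
Add 10 hours and 40 minutes leg 3 → 13:08 UTC.
Add 6 hours 30 minutes layover in Meridia → 19:38 UTC.
Add 13 hours and 9 minutes leg 4 → 08:47 UTC (Oct 20).
Eucla is UTC+8:45, so local arrival = 08:47 + 8:45 = 17:32 on Oct 20.

17:32 on Oct 20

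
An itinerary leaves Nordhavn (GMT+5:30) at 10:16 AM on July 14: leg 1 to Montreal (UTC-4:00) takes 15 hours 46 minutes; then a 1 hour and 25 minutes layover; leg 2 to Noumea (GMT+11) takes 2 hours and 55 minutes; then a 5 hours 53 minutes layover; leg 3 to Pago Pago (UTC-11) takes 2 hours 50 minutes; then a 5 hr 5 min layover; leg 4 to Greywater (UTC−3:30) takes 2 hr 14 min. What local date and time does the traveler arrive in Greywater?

1:24 PM on July 15

Convert departure to UTC: 10:16 AM − 5:30 = 4:46 AM UTC on Jul 14.
Add 15 hours 46 minutes leg 1 → 8:32 PM UTC.
Add 1 hour and 25 minutes layover in Montreal → 9:57 PM UTC.
Add 2 hours 55 minutes leg 2 → 12:52 AM UTC (Jul 15).
Add 5 hours 53 minutes layover in Noumea → 6:45 AM UTC.
Add 2 hours and 50 minutes leg 3 → 9:35 AM UTC.
Add 5 hours and 5 minutes layover in Pago Pago → 2:40 PM UTC.
Add 2 hours and 14 minutes leg 4 → 4:54 PM UTC.
Greywater is UTC−3:30, so local arrival = 4:54 PM − 3:30 = 1:24 PM on Jul 15.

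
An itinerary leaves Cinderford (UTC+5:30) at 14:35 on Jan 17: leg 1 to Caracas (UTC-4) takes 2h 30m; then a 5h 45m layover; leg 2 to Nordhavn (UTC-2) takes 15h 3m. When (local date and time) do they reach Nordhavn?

06:23 on Jan 18

Convert departure to UTC: 14:35 − 5:30 = 09:05 UTC on Jan 17.
Add 2 hours and 30 minutes leg 1 → 11:35 UTC.
Add 5 hours 45 minutes layover in Caracas → 17:20 UTC.
Add 15 hours and 3 minutes leg 2 → 08:23 UTC (Jan 18).
Nordhavn is UTC−2:00, so local arrival = 08:23 − 2:00 = 06:23 on Jan 18.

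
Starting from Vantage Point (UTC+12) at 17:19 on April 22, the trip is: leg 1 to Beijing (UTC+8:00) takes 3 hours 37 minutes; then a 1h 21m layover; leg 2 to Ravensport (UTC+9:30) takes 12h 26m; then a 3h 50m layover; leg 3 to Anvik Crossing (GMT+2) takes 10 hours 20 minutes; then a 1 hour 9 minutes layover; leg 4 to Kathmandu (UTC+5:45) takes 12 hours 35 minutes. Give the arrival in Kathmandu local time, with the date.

Convert departure to UTC: 17:19 − 12:00 = 05:19 UTC on Apr 22.
Add 3 hours 37 minutes leg 1 → 08:56 UTC.
Add 1 hour 21 minutes layover in Beijing → 10:17 UTC.
Add 12 hours and 26 minutes leg 2 → 22:43 UTC.
Add 3 hours and 50 minutes layover in Ravensport → 02:33 UTC (Apr 23).
Add 10 hours 20 minutes leg 3 → 12:53 UTC.
Add 1 hour 9 minutes layover in Anvik Crossing → 14:02 UTC.
Add 12 hours 35 minutes leg 4 → 02:37 UTC (Apr 24).
Kathmandu is UTC+5:45, so local arrival = 02:37 + 5:45 = 08:22 on Apr 24.

08:22 on April 24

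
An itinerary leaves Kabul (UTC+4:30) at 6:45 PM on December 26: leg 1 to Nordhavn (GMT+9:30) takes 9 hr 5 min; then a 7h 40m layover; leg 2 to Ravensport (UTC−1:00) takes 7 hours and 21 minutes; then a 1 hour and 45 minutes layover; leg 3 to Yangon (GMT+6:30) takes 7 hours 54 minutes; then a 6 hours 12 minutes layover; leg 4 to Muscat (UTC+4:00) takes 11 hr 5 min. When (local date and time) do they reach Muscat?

Convert departure to UTC: 6:45 PM − 4:30 = 2:15 PM UTC on Dec 26.
Add 9 hours 5 minutes leg 1 → 11:20 PM UTC.
Add 7 hours and 40 minutes layover in Nordhavn → 7:00 AM UTC (Dec 27).
Add 7 hours 21 minutes leg 2 → 2:21 PM UTC.
Add 1 hour 45 minutes layover in Ravensport → 4:06 PM UTC.
Add 7 hours 54 minutes leg 3 → 12:00 AM UTC (Dec 28).
Add 6 hours and 12 minutes layover in Yangon → 6:12 AM UTC.
Add 11 hours and 5 minutes leg 4 → 5:17 PM UTC.
Muscat is UTC+4:00, so local arrival = 5:17 PM + 4:00 = 9:17 PM on Dec 28.

9:17 PM on Dec 28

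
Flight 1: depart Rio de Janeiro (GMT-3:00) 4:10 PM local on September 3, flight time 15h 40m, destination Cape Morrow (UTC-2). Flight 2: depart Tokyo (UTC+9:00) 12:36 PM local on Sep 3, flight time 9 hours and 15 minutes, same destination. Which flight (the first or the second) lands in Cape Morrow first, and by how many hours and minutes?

the second, by 21 hours 59 minutes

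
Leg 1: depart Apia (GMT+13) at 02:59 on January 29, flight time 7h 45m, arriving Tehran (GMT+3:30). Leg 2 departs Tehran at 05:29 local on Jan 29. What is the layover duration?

4 hours 15 minutes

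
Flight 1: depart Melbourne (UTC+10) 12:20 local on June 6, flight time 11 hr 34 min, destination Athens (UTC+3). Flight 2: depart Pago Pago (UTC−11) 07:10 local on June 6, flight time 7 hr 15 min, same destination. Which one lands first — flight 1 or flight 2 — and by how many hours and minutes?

Flight 1 in UTC: 12:20 − 10:00 = 02:20 on Jun 6.
+11 hours 34 minutes → arrive 13:54 UTC on Jun 6.
Flight 2 in UTC: 07:10 + 11:00 = 18:10 on Jun 6.
+7 hours and 15 minutes → arrive 01:25 UTC on Jun 7.
Flight 1 lands earlier by 11 hours 31 minutes.

the first, by 11 hours 31 minutes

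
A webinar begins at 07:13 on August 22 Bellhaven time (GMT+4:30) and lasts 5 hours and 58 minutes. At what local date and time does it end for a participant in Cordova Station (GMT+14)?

Convert start to UTC: 07:13 − 4:30 = 02:43 UTC on Aug 22.
Add 5 hours 58 minutes duration → 08:41 UTC.
Cordova Station is UTC+14:00, so local end time = 08:41 + 14:00 = 22:41 on Aug 22.

22:41 on August 22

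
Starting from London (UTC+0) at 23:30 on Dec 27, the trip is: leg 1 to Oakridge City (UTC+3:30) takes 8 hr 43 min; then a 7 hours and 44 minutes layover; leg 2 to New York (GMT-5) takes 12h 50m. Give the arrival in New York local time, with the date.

London is at UTC+0, so departure is already 23:30 UTC on Dec 27.
Add 8 hours and 43 minutes leg 1 → 08:13 UTC (Dec 28).
Add 7 hours 44 minutes layover in Oakridge City → 15:57 UTC.
Add 12 hours 50 minutes leg 2 → 04:47 UTC (Dec 29).
New York is UTC−5:00, so local arrival = 04:47 − 5:00 = 23:47 on Dec 28.

23:47 on December 28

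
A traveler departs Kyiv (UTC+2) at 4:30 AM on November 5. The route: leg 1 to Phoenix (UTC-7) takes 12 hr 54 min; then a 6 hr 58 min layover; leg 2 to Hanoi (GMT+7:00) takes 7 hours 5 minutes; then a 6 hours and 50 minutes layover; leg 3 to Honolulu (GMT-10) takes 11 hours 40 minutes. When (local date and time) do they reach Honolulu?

Convert departure to UTC: 4:30 AM − 2:00 = 2:30 AM UTC on Nov 5.
Add 12 hours and 54 minutes leg 1 → 3:24 PM UTC.
Add 6 hours 58 minutes layover in Phoenix → 10:22 PM UTC.
Add 7 hours 5 minutes leg 2 → 5:27 AM UTC (Nov 6).
Add 6 hours 50 minutes layover in Hanoi → 12:17 PM UTC.
Add 11 hours and 40 minutes leg 3 → 11:57 PM UTC.
Honolulu is UTC−10:00, so local arrival = 11:57 PM − 10:00 = 1:57 PM on Nov 6.

1:57 PM on Nov 6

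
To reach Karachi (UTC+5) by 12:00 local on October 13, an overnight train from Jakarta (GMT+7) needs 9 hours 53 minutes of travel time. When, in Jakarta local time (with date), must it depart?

04:07 on Oct 13

Target arrival in UTC: 12:00 − 5:00 = 07:00 on Oct 13.
Subtract 9 hours 53 minutes → departure 21:07 UTC on Oct 12.
Jakarta is UTC+7:00: 21:07 + 7:00 = 04:07 on Oct 13.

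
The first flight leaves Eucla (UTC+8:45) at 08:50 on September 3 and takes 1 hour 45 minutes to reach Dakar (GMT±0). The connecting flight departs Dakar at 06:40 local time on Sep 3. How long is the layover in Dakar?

4 hours 50 minutes

Convert departure to UTC: 08:50 − 8:45 = 00:05 UTC on Sep 3.
Add 1 hour 45 minutes flight time → 01:50 UTC.
Dakar is UTC+0, so local arrival is the same: 01:50 on Sep 3.
Layover = 06:40 − 01:50 = 4 hours 50 minutes.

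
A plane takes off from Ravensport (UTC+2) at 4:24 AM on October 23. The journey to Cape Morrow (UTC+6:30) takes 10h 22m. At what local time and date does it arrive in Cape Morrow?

Convert departure to UTC: 4:24 AM − 2:00 = 2:24 AM UTC on Oct 23.
Add 10 hours and 22 minutes travel time → 12:46 PM UTC.
Cape Morrow is UTC+6:30, so local arrival = 12:46 PM + 6:30 = 7:16 PM on Oct 23.

7:16 PM on October 23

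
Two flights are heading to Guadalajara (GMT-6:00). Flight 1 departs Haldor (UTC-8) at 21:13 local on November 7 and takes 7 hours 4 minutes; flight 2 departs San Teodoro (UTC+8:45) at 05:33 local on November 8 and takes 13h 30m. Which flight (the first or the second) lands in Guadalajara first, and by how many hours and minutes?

the second, by 1 hour 59 minutes

Flight 1 in UTC: 21:13 + 8:00 = 05:13 on Nov 8.
+7 hours 4 minutes → arrive 12:17 UTC on Nov 8.
Flight 2 in UTC: 05:33 − 8:45 = 20:48 on Nov 7.
+13 hours 30 minutes → arrive 10:18 UTC on Nov 8.
Flight 2 lands earlier by 1 hour 59 minutes.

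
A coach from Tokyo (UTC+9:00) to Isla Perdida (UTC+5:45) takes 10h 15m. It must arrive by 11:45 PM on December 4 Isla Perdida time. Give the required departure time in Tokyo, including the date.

4:45 PM on Dec 4

Target arrival in UTC: 11:45 PM − 5:45 = 6:00 PM on Dec 4.
Subtract 10 hours and 15 minutes → departure 7:45 AM UTC on Dec 4.
Tokyo is UTC+9:00: 7:45 AM + 9:00 = 4:45 PM on Dec 4.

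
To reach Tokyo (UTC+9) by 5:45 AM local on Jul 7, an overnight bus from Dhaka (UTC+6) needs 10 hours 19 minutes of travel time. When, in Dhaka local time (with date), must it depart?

4:26 PM on July 6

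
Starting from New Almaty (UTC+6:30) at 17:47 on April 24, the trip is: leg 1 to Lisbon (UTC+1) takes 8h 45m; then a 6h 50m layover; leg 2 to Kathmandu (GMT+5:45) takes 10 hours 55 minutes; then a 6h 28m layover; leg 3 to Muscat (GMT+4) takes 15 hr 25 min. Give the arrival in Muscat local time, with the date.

Convert departure to UTC: 17:47 − 6:30 = 11:17 UTC on Apr 24.
Add 8 hours and 45 minutes leg 1 → 20:02 UTC.
Add 6 hours 50 minutes layover in Lisbon → 02:52 UTC (Apr 25).
Add 10 hours 55 minutes leg 2 → 13:47 UTC.
Add 6 hours 28 minutes layover in Kathmandu → 20:15 UTC.
Add 15 hours 25 minutes leg 3 → 11:40 UTC (Apr 26).
Muscat is UTC+4:00, so local arrival = 11:40 + 4:00 = 15:40 on Apr 26.

15:40 on April 26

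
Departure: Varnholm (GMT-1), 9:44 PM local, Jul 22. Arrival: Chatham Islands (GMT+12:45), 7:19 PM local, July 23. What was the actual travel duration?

7 hours 50 minutes

Departure in UTC: 9:44 PM + 1:00 = 10:44 PM on Jul 22.
Arrival in UTC: 7:19 PM − 12:45 = 6:34 AM on Jul 23.
Elapsed = 6:34 AM − 10:44 PM (+1 day) = 7 hours 50 minutes.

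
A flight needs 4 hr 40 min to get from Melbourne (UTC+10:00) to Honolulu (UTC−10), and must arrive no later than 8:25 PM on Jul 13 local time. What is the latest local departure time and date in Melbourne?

Target arrival in UTC: 8:25 PM + 10:00 = 6:25 AM on Jul 14.
Subtract 4 hours and 40 minutes → departure 1:45 AM UTC on Jul 14.
Melbourne is UTC+10:00: 1:45 AM + 10:00 = 11:45 AM on Jul 14.

11:45 AM on Jul 14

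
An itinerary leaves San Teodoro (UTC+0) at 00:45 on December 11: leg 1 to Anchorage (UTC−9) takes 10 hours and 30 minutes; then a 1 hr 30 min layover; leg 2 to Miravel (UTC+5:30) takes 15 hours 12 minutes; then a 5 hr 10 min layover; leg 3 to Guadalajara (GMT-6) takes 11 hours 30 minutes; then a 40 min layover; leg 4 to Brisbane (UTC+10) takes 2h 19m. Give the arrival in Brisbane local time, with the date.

San Teodoro is at UTC+0, so departure is already 00:45 UTC on Dec 11.
Add 10 hours and 30 minutes leg 1 → 11:15 UTC.
Add 1 hour 30 minutes layover in Anchorage → 12:45 UTC.
Add 15 hours and 12 minutes leg 2 → 03:57 UTC (Dec 12).
Add 5 hours and 10 minutes layover in Miravel → 09:07 UTC.
Add 11 hours 30 minutes leg 3 → 20:37 UTC.
Add 40 minutes layover in Guadalajara → 21:17 UTC.
Add 2 hours 19 minutes leg 4 → 23:36 UTC.
Brisbane is UTC+10:00, so local arrival = 23:36 + 10:00 = 09:36 on Dec 13.

09:36 on December 13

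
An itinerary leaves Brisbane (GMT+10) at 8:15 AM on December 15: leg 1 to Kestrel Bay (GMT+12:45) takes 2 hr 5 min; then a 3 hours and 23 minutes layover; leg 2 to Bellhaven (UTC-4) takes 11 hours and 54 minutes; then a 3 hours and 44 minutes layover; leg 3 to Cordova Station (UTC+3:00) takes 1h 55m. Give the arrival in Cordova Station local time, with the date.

12:16 AM on Dec 16

Convert departure to UTC: 8:15 AM − 10:00 = 10:15 PM UTC on Dec 14.
Add 2 hours and 5 minutes leg 1 → 12:20 AM UTC (Dec 15).
Add 3 hours and 23 minutes layover in Kestrel Bay → 3:43 AM UTC.
Add 11 hours 54 minutes leg 2 → 3:37 PM UTC.
Add 3 hours and 44 minutes layover in Bellhaven → 7:21 PM UTC.
Add 1 hour and 55 minutes leg 3 → 9:16 PM UTC.
Cordova Station is UTC+3:00, so local arrival = 9:16 PM + 3:00 = 12:16 AM on Dec 16.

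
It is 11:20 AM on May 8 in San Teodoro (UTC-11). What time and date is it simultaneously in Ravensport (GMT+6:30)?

Ravensport is 17:30 ahead of San Teodoro.
Shift by the zone difference: 11:20 AM + 17:30 = 4:50 AM on May 9 in Ravensport.

4:50 AM on May 9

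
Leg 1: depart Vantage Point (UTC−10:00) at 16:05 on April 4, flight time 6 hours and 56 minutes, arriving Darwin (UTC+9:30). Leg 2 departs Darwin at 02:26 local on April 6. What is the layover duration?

7 hours 55 minutes

Convert departure to UTC: 16:05 + 10:00 = 02:05 UTC on Apr 5.
Add 6 hours 56 minutes flight time → 09:01 UTC.
Darwin is UTC+9:30, so local arrival = 09:01 + 9:30 = 18:31 on Apr 5.
Layover = 02:26 − 18:31 (+1 day) = 7 hours 55 minutes.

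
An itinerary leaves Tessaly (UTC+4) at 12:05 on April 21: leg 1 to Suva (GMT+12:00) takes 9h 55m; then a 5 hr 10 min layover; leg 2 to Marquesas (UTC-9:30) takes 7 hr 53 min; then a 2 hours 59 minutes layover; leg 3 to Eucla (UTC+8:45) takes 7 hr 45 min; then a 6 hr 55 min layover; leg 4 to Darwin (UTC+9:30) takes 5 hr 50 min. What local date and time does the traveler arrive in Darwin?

16:02 on April 23

Convert departure to UTC: 12:05 − 4:00 = 08:05 UTC on Apr 21.
Add 9 hours and 55 minutes leg 1 → 18:00 UTC.
Add 5 hours 10 minutes layover in Suva → 23:10 UTC.
Add 7 hours 53 minutes leg 2 → 07:03 UTC (Apr 22).
Add 2 hours 59 minutes layover in Marquesas → 10:02 UTC.
Add 7 hours and 45 minutes leg 3 → 17:47 UTC.
Add 6 hours 55 minutes layover in Eucla → 00:42 UTC (Apr 23).
Add 5 hours and 50 minutes leg 4 → 06:32 UTC.
Darwin is UTC+9:30, so local arrival = 06:32 + 9:30 = 16:02 on Apr 23.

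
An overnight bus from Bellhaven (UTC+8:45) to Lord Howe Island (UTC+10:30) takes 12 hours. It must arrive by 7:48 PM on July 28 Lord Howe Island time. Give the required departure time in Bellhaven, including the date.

6:03 AM on Jul 28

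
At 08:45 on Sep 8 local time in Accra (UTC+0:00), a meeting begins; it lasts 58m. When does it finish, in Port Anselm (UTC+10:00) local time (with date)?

Port Anselm is 10:00 ahead of Accra.
After 58 minutes it is 09:43 in Accra.
Shift by the zone difference: 09:43 + 10:00 = 19:43 on Sep 8 in Port Anselm.

19:43 on September 8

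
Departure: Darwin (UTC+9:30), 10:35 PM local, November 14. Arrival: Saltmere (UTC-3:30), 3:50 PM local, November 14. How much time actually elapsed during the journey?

Departure in UTC: 10:35 PM − 9:30 = 1:05 PM on Nov 14.
Arrival in UTC: 3:50 PM + 3:30 = 7:20 PM on Nov 14.
Elapsed = 7:20 PM − 1:05 PM = 6 hours 15 minutes.

6 hours 15 minutes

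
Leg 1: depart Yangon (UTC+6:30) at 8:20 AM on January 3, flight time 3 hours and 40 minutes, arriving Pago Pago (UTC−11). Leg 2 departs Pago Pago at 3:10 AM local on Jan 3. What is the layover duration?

Convert departure to UTC: 8:20 AM − 6:30 = 1:50 AM UTC on Jan 3.
Add 3 hours 40 minutes flight time → 5:30 AM UTC.
Pago Pago is UTC−11:00, so local arrival = 5:30 AM − 11:00 = 6:30 PM on Jan 2.
Layover = 3:10 AM − 6:30 PM (+1 day) = 8 hours 40 minutes.

8 hours 40 minutes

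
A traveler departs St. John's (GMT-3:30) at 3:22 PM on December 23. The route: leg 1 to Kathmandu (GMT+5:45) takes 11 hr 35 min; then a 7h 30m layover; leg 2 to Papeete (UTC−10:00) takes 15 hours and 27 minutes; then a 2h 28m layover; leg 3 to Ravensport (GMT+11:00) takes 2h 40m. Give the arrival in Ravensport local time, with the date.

9:32 PM on Dec 25

Convert departure to UTC: 3:22 PM + 3:30 = 6:52 PM UTC on Dec 23.
Add 11 hours 35 minutes leg 1 → 6:27 AM UTC (Dec 24).
Add 7 hours 30 minutes layover in Kathmandu → 1:57 PM UTC.
Add 15 hours and 27 minutes leg 2 → 5:24 AM UTC (Dec 25).
Add 2 hours and 28 minutes layover in Papeete → 7:52 AM UTC.
Add 2 hours and 40 minutes leg 3 → 10:32 AM UTC.
Ravensport is UTC+11:00, so local arrival = 10:32 AM + 11:00 = 9:32 PM on Dec 25.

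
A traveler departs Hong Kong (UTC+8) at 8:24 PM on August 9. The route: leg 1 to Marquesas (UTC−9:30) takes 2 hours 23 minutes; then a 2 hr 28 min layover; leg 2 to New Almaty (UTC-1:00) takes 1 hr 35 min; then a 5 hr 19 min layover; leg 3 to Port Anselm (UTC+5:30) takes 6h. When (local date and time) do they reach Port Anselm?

11:39 AM on August 10

Convert departure to UTC: 8:24 PM − 8:00 = 12:24 PM UTC on Aug 9.
Add 2 hours and 23 minutes leg 1 → 2:47 PM UTC.
Add 2 hours and 28 minutes layover in Marquesas → 5:15 PM UTC.
Add 1 hour 35 minutes leg 2 → 6:50 PM UTC.
Add 5 hours 19 minutes layover in New Almaty → 12:09 AM UTC (Aug 10).
Add 6 hours leg 3 → 6:09 AM UTC.
Port Anselm is UTC+5:30, so local arrival = 6:09 AM + 5:30 = 11:39 AM on Aug 10.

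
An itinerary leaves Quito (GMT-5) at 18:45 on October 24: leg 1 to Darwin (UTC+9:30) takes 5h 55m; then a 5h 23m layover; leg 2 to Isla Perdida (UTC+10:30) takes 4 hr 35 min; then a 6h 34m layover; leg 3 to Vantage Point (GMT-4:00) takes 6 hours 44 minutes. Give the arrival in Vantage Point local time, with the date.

00:56 on Oct 26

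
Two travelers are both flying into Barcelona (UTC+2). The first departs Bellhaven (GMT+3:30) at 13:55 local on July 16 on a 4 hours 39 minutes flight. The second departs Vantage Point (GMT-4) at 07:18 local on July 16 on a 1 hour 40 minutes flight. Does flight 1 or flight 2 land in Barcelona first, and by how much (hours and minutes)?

the second, by 2 hours 6 minutes

Flight 1 in UTC: 13:55 − 3:30 = 10:25 on Jul 16.
+4 hours 39 minutes → arrive 15:04 UTC on Jul 16.
Flight 2 in UTC: 07:18 + 4:00 = 11:18 on Jul 16.
+1 hour 40 minutes → arrive 12:58 UTC on Jul 16.
Flight 2 lands earlier by 2 hours 6 minutes.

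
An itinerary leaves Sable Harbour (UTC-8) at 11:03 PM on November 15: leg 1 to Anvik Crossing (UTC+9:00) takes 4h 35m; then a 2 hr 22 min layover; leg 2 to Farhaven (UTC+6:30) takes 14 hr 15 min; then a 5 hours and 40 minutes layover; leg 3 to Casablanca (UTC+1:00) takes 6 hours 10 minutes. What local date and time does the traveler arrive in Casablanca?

5:05 PM on November 17

Convert departure to UTC: 11:03 PM + 8:00 = 7:03 AM UTC on Nov 16.
Add 4 hours and 35 minutes leg 1 → 11:38 AM UTC.
Add 2 hours 22 minutes layover in Anvik Crossing → 2:00 PM UTC.
Add 14 hours 15 minutes leg 2 → 4:15 AM UTC (Nov 17).
Add 5 hours and 40 minutes layover in Farhaven → 9:55 AM UTC.
Add 6 hours and 10 minutes leg 3 → 4:05 PM UTC.
Casablanca is UTC+1:00, so local arrival = 4:05 PM + 1:00 = 5:05 PM on Nov 17.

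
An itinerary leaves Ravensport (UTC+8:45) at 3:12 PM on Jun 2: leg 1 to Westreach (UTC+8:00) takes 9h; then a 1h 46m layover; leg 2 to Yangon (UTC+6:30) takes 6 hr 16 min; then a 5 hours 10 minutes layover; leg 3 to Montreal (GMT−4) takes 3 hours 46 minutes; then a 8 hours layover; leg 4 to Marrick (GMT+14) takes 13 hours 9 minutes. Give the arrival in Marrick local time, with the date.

7:34 PM on June 4

Convert departure to UTC: 3:12 PM − 8:45 = 6:27 AM UTC on Jun 2.
Add 9 hours leg 1 → 3:27 PM UTC.
Add 1 hour and 46 minutes layover in Westreach → 5:13 PM UTC.
Add 6 hours 16 minutes leg 2 → 11:29 PM UTC.
Add 5 hours and 10 minutes layover in Yangon → 4:39 AM UTC (Jun 3).
Add 3 hours and 46 minutes leg 3 → 8:25 AM UTC.
Add 8 hours layover in Montreal → 4:25 PM UTC.
Add 13 hours and 9 minutes leg 4 → 5:34 AM UTC (Jun 4).
Marrick is UTC+14:00, so local arrival = 5:34 AM + 14:00 = 7:34 PM on Jun 4.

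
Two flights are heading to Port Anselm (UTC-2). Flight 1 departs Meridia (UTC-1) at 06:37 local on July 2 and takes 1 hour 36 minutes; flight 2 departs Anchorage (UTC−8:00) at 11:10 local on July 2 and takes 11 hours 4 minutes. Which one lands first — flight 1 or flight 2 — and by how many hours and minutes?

Flight 1 in UTC: 06:37 + 1:00 = 07:37 on Jul 2.
+1 hour and 36 minutes → arrive 09:13 UTC on Jul 2.
Flight 2 in UTC: 11:10 + 8:00 = 19:10 on Jul 2.
+11 hours and 4 minutes → arrive 06:14 UTC on Jul 3.
Flight 1 lands earlier by 21 hours 1 minute.

the first, by 21 hours 1 minute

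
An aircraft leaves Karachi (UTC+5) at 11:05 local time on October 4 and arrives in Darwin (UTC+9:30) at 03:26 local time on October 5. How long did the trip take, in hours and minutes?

11 hours 51 minutes

Departure in UTC: 11:05 − 5:00 = 06:05 on Oct 4.
Arrival in UTC: 03:26 − 9:30 = 17:56 on Oct 4.
Elapsed = 17:56 − 06:05 = 11 hours 51 minutes.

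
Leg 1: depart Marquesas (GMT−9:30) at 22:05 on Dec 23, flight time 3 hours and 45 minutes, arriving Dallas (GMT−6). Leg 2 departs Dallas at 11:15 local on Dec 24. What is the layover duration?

5 hours 55 minutes

Convert departure to UTC: 22:05 + 9:30 = 07:35 UTC on Dec 24.
Add 3 hours 45 minutes flight time → 11:20 UTC.
Dallas is UTC−6:00, so local arrival = 11:20 − 6:00 = 05:20 on Dec 24.
Layover = 11:15 − 05:20 = 5 hours 55 minutes.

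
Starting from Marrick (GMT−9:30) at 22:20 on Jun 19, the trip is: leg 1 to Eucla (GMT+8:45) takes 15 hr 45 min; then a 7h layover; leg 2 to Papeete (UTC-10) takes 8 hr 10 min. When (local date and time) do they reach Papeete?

Convert departure to UTC: 22:20 + 9:30 = 07:50 UTC on Jun 20.
Add 15 hours 45 minutes leg 1 → 23:35 UTC.
Add 7 hours layover in Eucla → 06:35 UTC (Jun 21).
Add 8 hours 10 minutes leg 2 → 14:45 UTC.
Papeete is UTC−10:00, so local arrival = 14:45 − 10:00 = 04:45 on Jun 21.

04:45 on June 21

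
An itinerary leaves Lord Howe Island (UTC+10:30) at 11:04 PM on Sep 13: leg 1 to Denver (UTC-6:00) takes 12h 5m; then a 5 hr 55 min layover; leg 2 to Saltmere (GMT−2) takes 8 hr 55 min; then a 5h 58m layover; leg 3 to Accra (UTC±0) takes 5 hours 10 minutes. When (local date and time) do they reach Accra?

2:37 AM on Sep 15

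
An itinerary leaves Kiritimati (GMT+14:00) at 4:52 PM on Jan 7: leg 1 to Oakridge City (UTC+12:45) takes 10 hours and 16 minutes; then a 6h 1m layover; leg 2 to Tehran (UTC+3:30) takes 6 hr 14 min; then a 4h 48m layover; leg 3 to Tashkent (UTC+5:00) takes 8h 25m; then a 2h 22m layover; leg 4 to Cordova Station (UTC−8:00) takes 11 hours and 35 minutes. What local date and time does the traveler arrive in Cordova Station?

Convert departure to UTC: 4:52 PM − 14:00 = 2:52 AM UTC on Jan 7.
Add 10 hours 16 minutes leg 1 → 1:08 PM UTC.
Add 6 hours and 1 minute layover in Oakridge City → 7:09 PM UTC.
Add 6 hours and 14 minutes leg 2 → 1:23 AM UTC (Jan 8).
Add 4 hours and 48 minutes layover in Tehran → 6:11 AM UTC.
Add 8 hours 25 minutes leg 3 → 2:36 PM UTC.
Add 2 hours and 22 minutes layover in Tashkent → 4:58 PM UTC.
Add 11 hours and 35 minutes leg 4 → 4:33 AM UTC (Jan 9).
Cordova Station is UTC−8:00, so local arrival = 4:33 AM − 8:00 = 8:33 PM on Jan 8.

8:33 PM on January 8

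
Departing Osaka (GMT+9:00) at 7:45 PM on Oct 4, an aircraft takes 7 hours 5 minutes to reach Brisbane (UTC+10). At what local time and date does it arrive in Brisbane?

Brisbane is 1:00 ahead of Osaka.
After 7 hours 5 minutes it is 2:50 AM (Oct 5) in Osaka.
Shift by the zone difference: 2:50 AM + 1:00 = 3:50 AM on Oct 5 in Brisbane.

3:50 AM on Oct 5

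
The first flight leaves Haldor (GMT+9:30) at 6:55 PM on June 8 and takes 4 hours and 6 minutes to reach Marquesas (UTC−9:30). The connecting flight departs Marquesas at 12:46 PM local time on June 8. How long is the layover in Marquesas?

8 hours 45 minutes

Convert departure to UTC: 6:55 PM − 9:30 = 9:25 AM UTC on Jun 8.
Add 4 hours 6 minutes flight time → 1:31 PM UTC.
Marquesas is UTC−9:30, so local arrival = 1:31 PM − 9:30 = 4:01 AM on Jun 8.
Layover = 12:46 PM − 4:01 AM = 8 hours 45 minutes.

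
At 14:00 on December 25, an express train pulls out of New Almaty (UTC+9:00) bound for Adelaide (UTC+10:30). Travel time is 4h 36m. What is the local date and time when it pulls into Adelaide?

20:06 on Dec 25

Convert departure to UTC: 14:00 − 9:00 = 05:00 UTC on Dec 25.
Add 4 hours and 36 minutes travel time → 09:36 UTC.
Adelaide is UTC+10:30, so local arrival = 09:36 + 10:30 = 20:06 on Dec 25.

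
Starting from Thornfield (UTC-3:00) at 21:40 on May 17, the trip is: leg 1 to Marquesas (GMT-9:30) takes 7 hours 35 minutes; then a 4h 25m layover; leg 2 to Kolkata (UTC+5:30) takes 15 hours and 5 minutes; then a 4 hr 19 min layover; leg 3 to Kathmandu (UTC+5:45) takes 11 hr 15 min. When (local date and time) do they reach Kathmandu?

01:04 on May 20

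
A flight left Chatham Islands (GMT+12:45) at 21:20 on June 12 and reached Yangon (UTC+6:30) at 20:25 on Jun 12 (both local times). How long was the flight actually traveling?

Departure in UTC: 21:20 − 12:45 = 08:35 on Jun 12.
Arrival in UTC: 20:25 − 6:30 = 13:55 on Jun 12.
Elapsed = 13:55 − 08:35 = 5 hours 20 minutes.

5 hours 20 minutes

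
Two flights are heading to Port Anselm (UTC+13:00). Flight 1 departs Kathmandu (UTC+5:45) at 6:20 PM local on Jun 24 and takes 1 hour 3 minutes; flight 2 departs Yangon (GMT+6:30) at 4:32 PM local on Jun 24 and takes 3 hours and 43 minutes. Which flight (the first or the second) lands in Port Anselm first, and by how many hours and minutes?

the first, by 7 minutes

Flight 1 in UTC: 6:20 PM − 5:45 = 12:35 PM on Jun 24.
+1 hour 3 minutes → arrive 1:38 PM UTC on Jun 24.
Flight 2 in UTC: 4:32 PM − 6:30 = 10:02 AM on Jun 24.
+3 hours and 43 minutes → arrive 1:45 PM UTC on Jun 24.
Flight 1 lands earlier by 7 minutes.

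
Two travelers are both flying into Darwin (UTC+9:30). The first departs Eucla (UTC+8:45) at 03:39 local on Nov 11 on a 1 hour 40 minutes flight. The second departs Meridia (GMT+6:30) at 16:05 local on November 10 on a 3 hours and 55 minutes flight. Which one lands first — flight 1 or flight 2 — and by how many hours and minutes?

Flight 1 in UTC: 03:39 − 8:45 = 18:54 on Nov 10.
+1 hour 40 minutes → arrive 20:34 UTC on Nov 10.
Flight 2 in UTC: 16:05 − 6:30 = 09:35 on Nov 10.
+3 hours and 55 minutes → arrive 13:30 UTC on Nov 10.
Flight 2 lands earlier by 7 hours 4 minutes.

the second, by 7 hours 4 minutes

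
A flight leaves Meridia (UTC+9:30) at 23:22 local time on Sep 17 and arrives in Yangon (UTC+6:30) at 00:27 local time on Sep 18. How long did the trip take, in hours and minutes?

Yangon is 3:00 behind Meridia.
Clock-face elapsed time (ignoring zones) is 1 hour 5 minutes.
Actual elapsed = 1 hour 5 minutes + 3:00 = 4 hours 5 minutes.

4 hours 5 minutes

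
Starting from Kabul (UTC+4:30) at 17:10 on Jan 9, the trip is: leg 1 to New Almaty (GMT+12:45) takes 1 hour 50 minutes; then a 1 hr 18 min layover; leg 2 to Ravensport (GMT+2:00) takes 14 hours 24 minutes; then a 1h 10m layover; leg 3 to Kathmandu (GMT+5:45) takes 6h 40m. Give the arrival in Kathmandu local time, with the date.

Convert departure to UTC: 17:10 − 4:30 = 12:40 UTC on Jan 9.
Add 1 hour 50 minutes leg 1 → 14:30 UTC.
Add 1 hour 18 minutes layover in New Almaty → 15:48 UTC.
Add 14 hours and 24 minutes leg 2 → 06:12 UTC (Jan 10).
Add 1 hour 10 minutes layover in Ravensport → 07:22 UTC.
Add 6 hours 40 minutes leg 3 → 14:02 UTC.
Kathmandu is UTC+5:45, so local arrival = 14:02 + 5:45 = 19:47 on Jan 10.

19:47 on Jan 10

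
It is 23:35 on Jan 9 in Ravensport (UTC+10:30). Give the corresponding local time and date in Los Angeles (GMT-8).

Los Angeles is 18:30 behind Ravensport.
Shift by the zone difference: 23:35 − 18:30 = 05:05 on Jan 9 in Los Angeles.

05:05 on January 9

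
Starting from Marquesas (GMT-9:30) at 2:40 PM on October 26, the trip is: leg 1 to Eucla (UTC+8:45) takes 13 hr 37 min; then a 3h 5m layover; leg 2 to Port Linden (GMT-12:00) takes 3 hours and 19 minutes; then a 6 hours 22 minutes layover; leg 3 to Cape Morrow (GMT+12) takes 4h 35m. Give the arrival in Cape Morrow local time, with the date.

Convert departure to UTC: 2:40 PM + 9:30 = 12:10 AM UTC on Oct 27.
Add 13 hours and 37 minutes leg 1 → 1:47 PM UTC.
Add 3 hours and 5 minutes layover in Eucla → 4:52 PM UTC.
Add 3 hours 19 minutes leg 2 → 8:11 PM UTC.
Add 6 hours and 22 minutes layover in Port Linden → 2:33 AM UTC (Oct 28).
Add 4 hours and 35 minutes leg 3 → 7:08 AM UTC.
Cape Morrow is UTC+12:00, so local arrival = 7:08 AM + 12:00 = 7:08 PM on Oct 28.

7:08 PM on October 28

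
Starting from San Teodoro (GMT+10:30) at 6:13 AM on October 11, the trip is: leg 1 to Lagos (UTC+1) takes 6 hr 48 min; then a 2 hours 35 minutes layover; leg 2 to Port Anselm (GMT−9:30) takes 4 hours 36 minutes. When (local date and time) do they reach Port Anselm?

Convert departure to UTC: 6:13 AM − 10:30 = 7:43 PM UTC on Oct 10.
Add 6 hours 48 minutes leg 1 → 2:31 AM UTC (Oct 11).
Add 2 hours 35 minutes layover in Lagos → 5:06 AM UTC.
Add 4 hours and 36 minutes leg 2 → 9:42 AM UTC.
Port Anselm is UTC−9:30, so local arrival = 9:42 AM − 9:30 = 12:12 AM on Oct 11.

12:12 AM on October 11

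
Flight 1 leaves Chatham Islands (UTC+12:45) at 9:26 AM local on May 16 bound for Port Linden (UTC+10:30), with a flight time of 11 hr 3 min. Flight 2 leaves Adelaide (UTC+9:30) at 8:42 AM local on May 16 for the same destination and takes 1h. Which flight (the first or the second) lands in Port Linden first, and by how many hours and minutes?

Flight 1 in UTC: 9:26 AM − 12:45 = 8:41 PM on May 15.
+11 hours 3 minutes → arrive 7:44 AM UTC on May 16.
Flight 2 in UTC: 8:42 AM − 9:30 = 11:12 PM on May 15.
+1 hour → arrive 12:12 AM UTC on May 16.
Flight 2 lands earlier by 7 hours 32 minutes.

the second, by 7 hours 32 minutes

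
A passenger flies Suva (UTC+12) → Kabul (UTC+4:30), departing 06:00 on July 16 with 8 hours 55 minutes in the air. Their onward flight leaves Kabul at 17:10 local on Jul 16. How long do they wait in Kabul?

9 hours 45 minutes

Convert departure to UTC: 06:00 − 12:00 = 18:00 UTC on Jul 15.
Add 8 hours and 55 minutes flight time → 02:55 UTC (Jul 16).
Kabul is UTC+4:30, so local arrival = 02:55 + 4:30 = 07:25 on Jul 16.
Layover = 17:10 − 07:25 = 9 hours 45 minutes.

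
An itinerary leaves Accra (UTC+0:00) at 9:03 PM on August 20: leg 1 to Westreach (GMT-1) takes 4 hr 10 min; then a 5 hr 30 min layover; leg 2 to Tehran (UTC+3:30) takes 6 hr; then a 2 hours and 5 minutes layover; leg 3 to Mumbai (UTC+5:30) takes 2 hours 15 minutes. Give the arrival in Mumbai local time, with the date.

10:33 PM on August 21

Accra is at UTC+0, so departure is already 9:03 PM UTC on Aug 20.
Add 4 hours and 10 minutes leg 1 → 1:13 AM UTC (Aug 21).
Add 5 hours 30 minutes layover in Westreach → 6:43 AM UTC.
Add 6 hours leg 2 → 12:43 PM UTC.
Add 2 hours and 5 minutes layover in Tehran → 2:48 PM UTC.
Add 2 hours 15 minutes leg 3 → 5:03 PM UTC.
Mumbai is UTC+5:30, so local arrival = 5:03 PM + 5:30 = 10:33 PM on Aug 21.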